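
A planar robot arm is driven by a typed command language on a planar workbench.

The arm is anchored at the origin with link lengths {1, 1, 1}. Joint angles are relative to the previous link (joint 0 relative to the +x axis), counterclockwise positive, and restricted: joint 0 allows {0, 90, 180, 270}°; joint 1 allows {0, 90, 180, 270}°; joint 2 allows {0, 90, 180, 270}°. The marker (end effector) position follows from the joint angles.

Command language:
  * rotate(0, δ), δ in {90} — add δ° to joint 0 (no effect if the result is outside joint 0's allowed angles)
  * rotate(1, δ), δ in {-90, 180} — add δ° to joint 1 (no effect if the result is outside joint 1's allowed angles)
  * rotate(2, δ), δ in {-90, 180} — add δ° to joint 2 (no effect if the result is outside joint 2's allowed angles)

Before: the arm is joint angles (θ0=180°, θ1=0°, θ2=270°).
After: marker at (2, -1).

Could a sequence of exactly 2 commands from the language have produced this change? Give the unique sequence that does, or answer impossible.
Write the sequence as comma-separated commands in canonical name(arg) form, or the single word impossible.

start: joint angles (θ0=180°, θ1=0°, θ2=270°)
1. rotate(0, 90) → joint angles (θ0=270°, θ1=0°, θ2=270°)
2. rotate(0, 90) → joint angles (θ0=0°, θ1=0°, θ2=270°)
all 25 alternatives checked — unique.

rotate(0, 90), rotate(0, 90)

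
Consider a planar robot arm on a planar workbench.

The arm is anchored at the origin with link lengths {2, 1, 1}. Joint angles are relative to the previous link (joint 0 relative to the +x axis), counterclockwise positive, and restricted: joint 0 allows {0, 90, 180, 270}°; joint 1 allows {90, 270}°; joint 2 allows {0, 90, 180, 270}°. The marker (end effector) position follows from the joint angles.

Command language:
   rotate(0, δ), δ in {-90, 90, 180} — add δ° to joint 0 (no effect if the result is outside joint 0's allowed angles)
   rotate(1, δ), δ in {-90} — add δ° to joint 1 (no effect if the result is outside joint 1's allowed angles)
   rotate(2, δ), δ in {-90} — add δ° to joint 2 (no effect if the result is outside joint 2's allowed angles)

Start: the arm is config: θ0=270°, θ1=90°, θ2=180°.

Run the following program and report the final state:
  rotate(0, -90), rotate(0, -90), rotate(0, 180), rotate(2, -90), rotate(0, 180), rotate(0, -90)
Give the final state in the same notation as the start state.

config: θ0=0°, θ1=90°, θ2=90°

begin: config: θ0=270°, θ1=90°, θ2=180°
t=1 rotate(0, -90) ⇒ config: θ0=180°, θ1=90°, θ2=180°
t=2 rotate(0, -90) ⇒ config: θ0=90°, θ1=90°, θ2=180°
t=3 rotate(0, 180) ⇒ config: θ0=270°, θ1=90°, θ2=180°
t=4 rotate(2, -90) ⇒ config: θ0=270°, θ1=90°, θ2=90°
t=5 rotate(0, 180) ⇒ config: θ0=90°, θ1=90°, θ2=90°
t=6 rotate(0, -90) ⇒ config: θ0=0°, θ1=90°, θ2=90°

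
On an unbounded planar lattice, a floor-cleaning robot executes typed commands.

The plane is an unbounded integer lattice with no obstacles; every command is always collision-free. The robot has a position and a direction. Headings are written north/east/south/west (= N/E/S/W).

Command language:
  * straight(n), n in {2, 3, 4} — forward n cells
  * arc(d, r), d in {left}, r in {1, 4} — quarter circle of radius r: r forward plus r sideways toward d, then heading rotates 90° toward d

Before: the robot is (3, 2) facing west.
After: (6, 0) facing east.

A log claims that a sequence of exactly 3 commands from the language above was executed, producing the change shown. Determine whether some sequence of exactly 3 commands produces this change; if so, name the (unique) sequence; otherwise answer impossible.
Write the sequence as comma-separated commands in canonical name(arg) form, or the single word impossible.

arc(left, 1), arc(left, 1), straight(3)

key: position moved to (6,0) AND the heading swung to E — translation plus rotation needed
t0: (3, 2) facing west
1. arc(left, 1) → (2, 1) facing south
2. arc(left, 1) → (3, 0) facing east
3. straight(3) → (6, 0) facing east
no rival 3-sequence matches.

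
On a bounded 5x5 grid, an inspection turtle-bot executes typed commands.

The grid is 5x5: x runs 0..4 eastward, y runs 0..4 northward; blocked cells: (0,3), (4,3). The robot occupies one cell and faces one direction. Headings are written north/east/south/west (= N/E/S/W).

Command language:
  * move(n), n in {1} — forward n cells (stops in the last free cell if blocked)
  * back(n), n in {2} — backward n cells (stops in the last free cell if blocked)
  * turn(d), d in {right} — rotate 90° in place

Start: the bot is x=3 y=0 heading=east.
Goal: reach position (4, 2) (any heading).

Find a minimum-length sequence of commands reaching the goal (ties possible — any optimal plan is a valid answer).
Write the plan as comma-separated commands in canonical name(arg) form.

initial: x=3 y=0 heading=east
step 1 (move(1)): x=4 y=0 heading=east
step 2 (turn(right)): x=4 y=0 heading=south
step 3 (back(2)): x=4 y=2 heading=south
nothing shorter than 3 reaches the goal.

move(1), turn(right), back(2)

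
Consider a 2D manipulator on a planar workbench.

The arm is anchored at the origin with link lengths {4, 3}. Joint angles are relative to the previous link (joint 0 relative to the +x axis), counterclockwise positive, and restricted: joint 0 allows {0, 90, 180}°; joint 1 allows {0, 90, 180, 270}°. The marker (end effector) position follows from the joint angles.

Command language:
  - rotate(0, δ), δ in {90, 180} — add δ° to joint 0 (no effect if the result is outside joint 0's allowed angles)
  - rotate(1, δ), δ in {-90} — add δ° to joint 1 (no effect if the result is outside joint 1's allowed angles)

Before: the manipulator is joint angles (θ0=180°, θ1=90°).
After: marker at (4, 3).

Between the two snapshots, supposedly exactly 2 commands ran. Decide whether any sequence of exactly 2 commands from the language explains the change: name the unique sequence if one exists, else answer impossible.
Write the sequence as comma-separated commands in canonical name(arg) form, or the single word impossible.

key: order matters: swapping rotate(0, 90) and rotate(0, 180) lands elsewhere
from: joint angles (θ0=180°, θ1=90°)
step 1 (rotate(0, 90)): joint angles (θ0=180°, θ1=90°)
step 2 (rotate(0, 180)): joint angles (θ0=0°, θ1=90°)
all 9 alternatives checked — unique.

rotate(0, 90), rotate(0, 180)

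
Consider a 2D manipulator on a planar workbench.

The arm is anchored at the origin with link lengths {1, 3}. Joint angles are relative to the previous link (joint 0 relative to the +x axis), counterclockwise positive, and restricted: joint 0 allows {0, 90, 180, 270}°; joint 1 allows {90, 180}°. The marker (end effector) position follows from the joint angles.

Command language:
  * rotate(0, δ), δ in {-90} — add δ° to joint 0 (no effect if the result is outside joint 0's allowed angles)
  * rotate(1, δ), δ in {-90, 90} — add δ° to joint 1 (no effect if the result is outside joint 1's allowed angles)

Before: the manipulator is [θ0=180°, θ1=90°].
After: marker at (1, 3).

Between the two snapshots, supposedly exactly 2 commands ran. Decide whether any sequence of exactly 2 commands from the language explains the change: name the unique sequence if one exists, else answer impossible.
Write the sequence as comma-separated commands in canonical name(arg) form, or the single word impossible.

rotate(0, -90), rotate(0, -90)

t0: [θ0=180°, θ1=90°]
[1] after rotate(0, -90): [θ0=90°, θ1=90°]
[2] after rotate(0, -90): [θ0=0°, θ1=90°]
all 9 alternatives checked — unique.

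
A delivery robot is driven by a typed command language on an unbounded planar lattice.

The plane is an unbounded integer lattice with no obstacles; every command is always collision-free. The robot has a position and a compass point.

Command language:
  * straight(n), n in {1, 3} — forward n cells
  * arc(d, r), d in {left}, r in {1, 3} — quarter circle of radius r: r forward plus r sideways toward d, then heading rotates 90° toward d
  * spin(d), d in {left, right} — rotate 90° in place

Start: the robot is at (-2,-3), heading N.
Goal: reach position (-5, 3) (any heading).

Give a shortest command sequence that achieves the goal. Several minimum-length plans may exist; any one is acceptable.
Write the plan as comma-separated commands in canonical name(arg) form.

straight(3), arc(left, 3)

t0: at (-2,-3), heading N
1. straight(3) → at (-2,0), heading N
2. arc(left, 3) → at (-5,3), heading W
no 1-step plan works, so 2 is optimal.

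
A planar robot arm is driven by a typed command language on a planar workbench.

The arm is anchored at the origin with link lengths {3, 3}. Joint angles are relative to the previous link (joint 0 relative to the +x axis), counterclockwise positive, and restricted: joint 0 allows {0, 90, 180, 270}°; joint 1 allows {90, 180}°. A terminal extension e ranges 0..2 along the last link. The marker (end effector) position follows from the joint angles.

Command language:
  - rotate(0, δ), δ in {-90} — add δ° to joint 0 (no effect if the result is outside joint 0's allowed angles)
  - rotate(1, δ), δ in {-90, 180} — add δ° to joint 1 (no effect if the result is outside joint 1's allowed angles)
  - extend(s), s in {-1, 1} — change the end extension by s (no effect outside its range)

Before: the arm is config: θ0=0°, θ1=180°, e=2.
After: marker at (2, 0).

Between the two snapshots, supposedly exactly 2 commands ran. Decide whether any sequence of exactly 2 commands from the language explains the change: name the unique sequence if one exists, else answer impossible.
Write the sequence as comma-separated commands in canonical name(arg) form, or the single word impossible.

rotate(0, -90), rotate(0, -90)

initial: config: θ0=0°, θ1=180°, e=2
1. rotate(0, -90) → config: θ0=270°, θ1=180°, e=2
2. rotate(0, -90) → config: θ0=180°, θ1=180°, e=2
uniquely the one of 25 2-step routes that fits.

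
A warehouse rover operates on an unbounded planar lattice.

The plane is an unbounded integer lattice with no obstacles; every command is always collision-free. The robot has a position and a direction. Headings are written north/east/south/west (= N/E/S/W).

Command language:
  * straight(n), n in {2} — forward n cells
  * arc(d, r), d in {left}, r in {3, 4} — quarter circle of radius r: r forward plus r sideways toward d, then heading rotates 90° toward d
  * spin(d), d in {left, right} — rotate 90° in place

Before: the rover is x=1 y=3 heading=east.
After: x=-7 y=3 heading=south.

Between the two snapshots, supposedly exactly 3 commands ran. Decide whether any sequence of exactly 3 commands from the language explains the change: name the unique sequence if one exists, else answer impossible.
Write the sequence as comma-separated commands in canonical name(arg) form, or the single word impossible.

key: running arc(left, 4) before spin(left) would end elsewhere — order is forced
begin: x=1 y=3 heading=east
1. spin(left) → x=1 y=3 heading=north
2. arc(left, 4) → x=-3 y=7 heading=west
3. arc(left, 4) → x=-7 y=3 heading=south
no other 3-command option fits: unique.

spin(left), arc(left, 4), arc(left, 4)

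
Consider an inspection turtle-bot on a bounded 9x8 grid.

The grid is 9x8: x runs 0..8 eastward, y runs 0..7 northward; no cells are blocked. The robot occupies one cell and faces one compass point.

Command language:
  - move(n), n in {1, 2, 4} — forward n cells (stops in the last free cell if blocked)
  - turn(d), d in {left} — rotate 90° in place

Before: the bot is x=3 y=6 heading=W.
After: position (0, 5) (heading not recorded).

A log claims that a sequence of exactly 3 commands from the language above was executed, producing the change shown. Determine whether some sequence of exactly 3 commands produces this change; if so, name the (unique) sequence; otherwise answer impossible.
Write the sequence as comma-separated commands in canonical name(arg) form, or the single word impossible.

key: move(4) runs into the grid edge before its full distance
t0: x=3 y=6 heading=W
[1] after move(4): x=0 y=6 heading=W
[2] after turn(left): x=0 y=6 heading=S
[3] after move(1): x=0 y=5 heading=S
all 64 alternatives checked — unique.

move(4), turn(left), move(1)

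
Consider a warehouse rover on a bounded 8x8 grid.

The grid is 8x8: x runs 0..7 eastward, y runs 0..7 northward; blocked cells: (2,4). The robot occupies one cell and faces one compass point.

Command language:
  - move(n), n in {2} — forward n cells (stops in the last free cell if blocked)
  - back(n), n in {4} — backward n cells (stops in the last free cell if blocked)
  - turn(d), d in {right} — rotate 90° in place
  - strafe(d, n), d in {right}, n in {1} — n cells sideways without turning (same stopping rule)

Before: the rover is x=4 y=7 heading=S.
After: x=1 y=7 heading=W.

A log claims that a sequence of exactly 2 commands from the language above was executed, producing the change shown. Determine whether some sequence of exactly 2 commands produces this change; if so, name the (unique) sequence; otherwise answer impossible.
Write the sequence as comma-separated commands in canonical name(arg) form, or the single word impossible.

every 2-command combo misses the target.

impossible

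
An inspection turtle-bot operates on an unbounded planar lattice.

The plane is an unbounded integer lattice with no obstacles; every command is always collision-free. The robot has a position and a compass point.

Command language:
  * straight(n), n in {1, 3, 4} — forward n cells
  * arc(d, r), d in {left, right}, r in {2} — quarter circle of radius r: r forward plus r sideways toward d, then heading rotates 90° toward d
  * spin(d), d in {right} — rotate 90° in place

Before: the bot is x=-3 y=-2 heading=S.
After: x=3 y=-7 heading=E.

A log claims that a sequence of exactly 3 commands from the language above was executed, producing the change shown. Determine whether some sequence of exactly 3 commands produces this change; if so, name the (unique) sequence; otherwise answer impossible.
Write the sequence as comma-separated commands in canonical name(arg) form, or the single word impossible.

straight(3), arc(left, 2), straight(4)

key: position moved to (3,-7) AND the heading swung to E — translation plus rotation needed
from: x=-3 y=-2 heading=S
step 1 (straight(3)): x=-3 y=-5 heading=S
step 2 (arc(left, 2)): x=-1 y=-7 heading=E
step 3 (straight(4)): x=3 y=-7 heading=E
no other 3-command option fits: unique.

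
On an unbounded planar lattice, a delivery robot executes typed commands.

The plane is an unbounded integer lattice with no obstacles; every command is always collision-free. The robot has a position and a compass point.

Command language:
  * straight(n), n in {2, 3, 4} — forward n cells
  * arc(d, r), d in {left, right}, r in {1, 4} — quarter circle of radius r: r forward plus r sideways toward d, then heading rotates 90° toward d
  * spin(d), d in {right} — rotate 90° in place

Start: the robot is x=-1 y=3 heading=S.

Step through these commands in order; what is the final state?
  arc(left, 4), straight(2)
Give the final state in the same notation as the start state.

t0: x=-1 y=3 heading=S
t=1 arc(left, 4) ⇒ x=3 y=-1 heading=E
t=2 straight(2) ⇒ x=5 y=-1 heading=E

x=5 y=-1 heading=E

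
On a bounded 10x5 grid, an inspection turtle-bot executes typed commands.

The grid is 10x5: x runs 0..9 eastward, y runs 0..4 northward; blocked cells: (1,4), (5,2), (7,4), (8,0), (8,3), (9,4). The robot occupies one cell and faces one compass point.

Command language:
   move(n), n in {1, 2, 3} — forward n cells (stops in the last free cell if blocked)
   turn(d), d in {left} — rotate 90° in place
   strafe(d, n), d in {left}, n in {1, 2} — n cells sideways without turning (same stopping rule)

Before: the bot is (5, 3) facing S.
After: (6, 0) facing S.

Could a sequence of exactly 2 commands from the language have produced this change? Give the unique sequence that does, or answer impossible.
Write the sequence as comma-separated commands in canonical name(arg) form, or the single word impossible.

key: running move(3) before strafe(left, 1) would end elsewhere — order is forced
begin: (5, 3) facing S
t=1 strafe(left, 1) ⇒ (6, 3) facing S
t=2 move(3) ⇒ (6, 0) facing S
no other 2-command option fits: unique.

strafe(left, 1), move(3)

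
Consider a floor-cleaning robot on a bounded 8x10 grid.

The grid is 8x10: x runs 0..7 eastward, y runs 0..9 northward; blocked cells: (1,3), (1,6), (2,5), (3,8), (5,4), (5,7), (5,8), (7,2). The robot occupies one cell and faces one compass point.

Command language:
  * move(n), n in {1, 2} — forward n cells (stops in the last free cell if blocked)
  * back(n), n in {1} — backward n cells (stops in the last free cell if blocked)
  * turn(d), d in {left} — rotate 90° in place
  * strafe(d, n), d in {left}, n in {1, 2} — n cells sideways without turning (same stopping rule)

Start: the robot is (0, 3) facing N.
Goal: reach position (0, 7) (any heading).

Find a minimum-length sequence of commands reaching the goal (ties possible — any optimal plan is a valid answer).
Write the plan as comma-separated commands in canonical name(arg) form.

begin: (0, 3) facing N
[1] after move(2): (0, 5) facing N
[2] after move(2): (0, 7) facing N
shorter routes all fall short; 2 is best.

move(2), move(2)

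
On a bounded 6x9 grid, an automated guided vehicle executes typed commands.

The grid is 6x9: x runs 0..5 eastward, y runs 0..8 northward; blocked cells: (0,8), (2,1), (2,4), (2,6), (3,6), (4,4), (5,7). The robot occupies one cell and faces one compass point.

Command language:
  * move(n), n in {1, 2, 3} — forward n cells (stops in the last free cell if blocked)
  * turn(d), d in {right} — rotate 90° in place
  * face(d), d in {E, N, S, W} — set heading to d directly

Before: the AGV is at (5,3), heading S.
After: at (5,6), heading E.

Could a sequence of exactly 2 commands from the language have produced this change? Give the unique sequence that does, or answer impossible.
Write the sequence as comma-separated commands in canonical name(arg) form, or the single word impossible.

impossible

every 2-command combo misses the target.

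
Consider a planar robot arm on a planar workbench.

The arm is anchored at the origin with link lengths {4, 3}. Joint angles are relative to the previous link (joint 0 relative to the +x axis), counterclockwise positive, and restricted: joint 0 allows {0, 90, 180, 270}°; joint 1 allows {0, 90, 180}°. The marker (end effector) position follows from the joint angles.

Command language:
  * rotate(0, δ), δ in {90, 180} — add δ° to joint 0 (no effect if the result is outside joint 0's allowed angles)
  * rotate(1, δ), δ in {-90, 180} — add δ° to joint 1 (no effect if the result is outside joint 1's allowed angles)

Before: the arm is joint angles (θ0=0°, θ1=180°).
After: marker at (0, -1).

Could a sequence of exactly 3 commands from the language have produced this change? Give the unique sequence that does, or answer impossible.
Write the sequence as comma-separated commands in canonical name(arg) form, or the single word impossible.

rotate(0, 90), rotate(0, 90), rotate(0, 90)

t0: joint angles (θ0=0°, θ1=180°)
t=1 rotate(0, 90) ⇒ joint angles (θ0=90°, θ1=180°)
t=2 rotate(0, 90) ⇒ joint angles (θ0=180°, θ1=180°)
t=3 rotate(0, 90) ⇒ joint angles (θ0=270°, θ1=180°)
all 64 alternatives checked — unique.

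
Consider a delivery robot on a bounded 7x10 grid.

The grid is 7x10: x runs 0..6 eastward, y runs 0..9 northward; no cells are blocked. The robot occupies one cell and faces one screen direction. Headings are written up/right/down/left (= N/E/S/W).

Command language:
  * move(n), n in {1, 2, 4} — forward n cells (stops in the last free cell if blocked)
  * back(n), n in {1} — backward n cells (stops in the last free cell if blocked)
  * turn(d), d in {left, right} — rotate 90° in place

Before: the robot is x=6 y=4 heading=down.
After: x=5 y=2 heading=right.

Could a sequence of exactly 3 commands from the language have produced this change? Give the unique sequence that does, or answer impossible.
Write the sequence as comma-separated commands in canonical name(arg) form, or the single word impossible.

key: cell and facing (now E) both changed — the 3 commands mix motion and turning
initial: x=6 y=4 heading=down
1. move(2) → x=6 y=2 heading=down
2. turn(left) → x=6 y=2 heading=right
3. back(1) → x=5 y=2 heading=right
no rival 3-sequence matches.

move(2), turn(left), back(1)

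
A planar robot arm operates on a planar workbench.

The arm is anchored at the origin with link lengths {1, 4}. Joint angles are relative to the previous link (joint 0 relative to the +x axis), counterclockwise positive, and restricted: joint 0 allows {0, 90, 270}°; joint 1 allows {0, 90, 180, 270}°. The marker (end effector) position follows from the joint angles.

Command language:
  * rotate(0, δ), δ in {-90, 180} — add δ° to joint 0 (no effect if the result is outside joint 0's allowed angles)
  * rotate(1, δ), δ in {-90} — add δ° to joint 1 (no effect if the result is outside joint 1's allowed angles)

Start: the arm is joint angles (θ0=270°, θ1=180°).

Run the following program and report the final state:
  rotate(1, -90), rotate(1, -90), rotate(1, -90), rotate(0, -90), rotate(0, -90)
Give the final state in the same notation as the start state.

joint angles (θ0=270°, θ1=270°)

start: joint angles (θ0=270°, θ1=180°)
t=1 rotate(1, -90) ⇒ joint angles (θ0=270°, θ1=90°)
t=2 rotate(1, -90) ⇒ joint angles (θ0=270°, θ1=0°)
t=3 rotate(1, -90) ⇒ joint angles (θ0=270°, θ1=270°)
t=4 rotate(0, -90) ⇒ joint angles (θ0=270°, θ1=270°)
t=5 rotate(0, -90) ⇒ joint angles (θ0=270°, θ1=270°)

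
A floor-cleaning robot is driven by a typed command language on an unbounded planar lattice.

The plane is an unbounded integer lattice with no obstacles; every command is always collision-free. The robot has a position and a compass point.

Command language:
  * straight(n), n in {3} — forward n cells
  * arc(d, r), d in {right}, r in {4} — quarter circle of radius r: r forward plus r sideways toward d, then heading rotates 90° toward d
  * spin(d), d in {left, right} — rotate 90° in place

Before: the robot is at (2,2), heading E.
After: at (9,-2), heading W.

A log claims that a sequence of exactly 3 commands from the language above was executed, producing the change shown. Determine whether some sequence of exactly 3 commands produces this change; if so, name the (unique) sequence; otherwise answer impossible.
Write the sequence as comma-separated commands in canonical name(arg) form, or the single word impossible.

key: cell and facing (now W) both changed — the 3 commands mix motion and turning
from: at (2,2), heading E
t=1 straight(3) ⇒ at (5,2), heading E
t=2 arc(right, 4) ⇒ at (9,-2), heading S
t=3 spin(right) ⇒ at (9,-2), heading W
no other 3-command option fits: unique.

straight(3), arc(right, 4), spin(right)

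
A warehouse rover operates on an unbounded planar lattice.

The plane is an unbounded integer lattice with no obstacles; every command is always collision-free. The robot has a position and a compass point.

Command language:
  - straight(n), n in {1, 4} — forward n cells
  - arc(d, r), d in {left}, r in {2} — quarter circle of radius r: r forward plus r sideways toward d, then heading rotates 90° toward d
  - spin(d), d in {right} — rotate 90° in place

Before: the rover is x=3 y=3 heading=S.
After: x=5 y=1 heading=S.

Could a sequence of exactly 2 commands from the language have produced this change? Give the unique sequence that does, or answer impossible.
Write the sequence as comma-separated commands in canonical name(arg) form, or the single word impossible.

arc(left, 2), spin(right)

key: running spin(right) before arc(left, 2) would end elsewhere — order is forced
begin: x=3 y=3 heading=S
[1] after arc(left, 2): x=5 y=1 heading=E
[2] after spin(right): x=5 y=1 heading=S
no rival 2-sequence matches.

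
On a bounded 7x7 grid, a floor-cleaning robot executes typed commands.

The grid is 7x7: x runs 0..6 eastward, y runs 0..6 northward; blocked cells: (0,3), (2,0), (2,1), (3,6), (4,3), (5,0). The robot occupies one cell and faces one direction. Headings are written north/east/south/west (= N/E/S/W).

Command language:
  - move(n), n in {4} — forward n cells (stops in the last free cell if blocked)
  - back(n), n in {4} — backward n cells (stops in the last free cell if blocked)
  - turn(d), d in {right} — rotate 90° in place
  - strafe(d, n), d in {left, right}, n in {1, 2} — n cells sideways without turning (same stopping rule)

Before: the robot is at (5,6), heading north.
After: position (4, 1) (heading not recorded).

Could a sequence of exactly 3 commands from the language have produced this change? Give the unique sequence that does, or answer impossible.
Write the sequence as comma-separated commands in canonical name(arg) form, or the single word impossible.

back(4), back(4), strafe(left, 1)

key: running strafe(left, 1) before back(4) would end elsewhere — order is forced
from: at (5,6), heading north
step 1 (back(4)): at (5,2), heading north
step 2 (back(4)): at (5,1), heading north
step 3 (strafe(left, 1)): at (4,1), heading north
no other 3-command option fits: unique.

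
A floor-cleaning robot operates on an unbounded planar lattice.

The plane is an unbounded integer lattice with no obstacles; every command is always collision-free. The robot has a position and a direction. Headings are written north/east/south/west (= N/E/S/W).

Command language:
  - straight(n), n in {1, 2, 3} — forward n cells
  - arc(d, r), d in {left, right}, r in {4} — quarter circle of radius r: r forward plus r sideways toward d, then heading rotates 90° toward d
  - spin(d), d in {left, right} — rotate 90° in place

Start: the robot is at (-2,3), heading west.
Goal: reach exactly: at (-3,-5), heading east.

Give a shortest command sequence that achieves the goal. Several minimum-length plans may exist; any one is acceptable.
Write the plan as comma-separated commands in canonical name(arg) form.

start: at (-2,3), heading west
[1] after straight(1): at (-3,3), heading west
[2] after arc(left, 4): at (-7,-1), heading south
[3] after arc(left, 4): at (-3,-5), heading east
shorter routes all fall short; 3 is best.

straight(1), arc(left, 4), arc(left, 4)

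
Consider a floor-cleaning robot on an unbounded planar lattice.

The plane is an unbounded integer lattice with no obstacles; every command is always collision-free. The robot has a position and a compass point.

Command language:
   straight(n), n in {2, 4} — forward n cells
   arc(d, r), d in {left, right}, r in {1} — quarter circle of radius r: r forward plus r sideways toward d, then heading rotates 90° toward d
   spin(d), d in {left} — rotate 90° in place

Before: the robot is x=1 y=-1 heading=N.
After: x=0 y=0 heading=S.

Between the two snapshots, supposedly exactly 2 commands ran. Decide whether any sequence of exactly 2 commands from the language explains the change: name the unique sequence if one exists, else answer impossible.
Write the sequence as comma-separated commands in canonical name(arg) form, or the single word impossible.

arc(left, 1), spin(left)

key: cell and facing (now S) both changed — the 2 commands mix motion and turning
initial: x=1 y=-1 heading=N
t=1 arc(left, 1) ⇒ x=0 y=0 heading=W
t=2 spin(left) ⇒ x=0 y=0 heading=S
no rival 2-sequence matches.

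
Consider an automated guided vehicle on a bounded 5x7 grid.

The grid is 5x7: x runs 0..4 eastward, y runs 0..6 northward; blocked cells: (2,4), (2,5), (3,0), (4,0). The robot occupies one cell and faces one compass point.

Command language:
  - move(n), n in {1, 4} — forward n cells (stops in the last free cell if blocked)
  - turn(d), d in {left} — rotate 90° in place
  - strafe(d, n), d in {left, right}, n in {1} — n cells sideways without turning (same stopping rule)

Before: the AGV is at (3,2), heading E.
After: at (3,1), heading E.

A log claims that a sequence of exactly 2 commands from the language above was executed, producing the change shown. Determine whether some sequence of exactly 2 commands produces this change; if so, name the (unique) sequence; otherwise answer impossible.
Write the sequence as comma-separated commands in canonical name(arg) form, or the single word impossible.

key: still facing E at the end — nothing in the sequence rotates
initial: at (3,2), heading E
step 1 (strafe(right, 1)): at (3,1), heading E
step 2 (strafe(right, 1)): at (3,1), heading E
all 25 alternatives checked — unique.

strafe(right, 1), strafe(right, 1)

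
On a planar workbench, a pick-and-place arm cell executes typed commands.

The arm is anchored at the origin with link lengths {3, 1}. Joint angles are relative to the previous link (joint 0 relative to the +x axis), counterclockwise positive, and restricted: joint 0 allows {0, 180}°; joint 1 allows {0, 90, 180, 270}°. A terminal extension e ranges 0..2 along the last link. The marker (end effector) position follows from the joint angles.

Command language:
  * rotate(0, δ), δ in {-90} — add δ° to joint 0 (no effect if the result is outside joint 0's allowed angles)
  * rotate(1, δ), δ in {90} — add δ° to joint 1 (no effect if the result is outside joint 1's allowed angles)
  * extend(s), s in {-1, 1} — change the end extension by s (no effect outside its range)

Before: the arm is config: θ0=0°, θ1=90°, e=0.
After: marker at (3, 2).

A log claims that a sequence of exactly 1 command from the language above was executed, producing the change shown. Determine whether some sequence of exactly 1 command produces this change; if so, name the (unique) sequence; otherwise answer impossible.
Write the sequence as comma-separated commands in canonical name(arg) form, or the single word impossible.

extend(1)

t0: config: θ0=0°, θ1=90°, e=0
1. extend(1) → config: θ0=0°, θ1=90°, e=1
uniquely the one of 4 1-step routes that fits.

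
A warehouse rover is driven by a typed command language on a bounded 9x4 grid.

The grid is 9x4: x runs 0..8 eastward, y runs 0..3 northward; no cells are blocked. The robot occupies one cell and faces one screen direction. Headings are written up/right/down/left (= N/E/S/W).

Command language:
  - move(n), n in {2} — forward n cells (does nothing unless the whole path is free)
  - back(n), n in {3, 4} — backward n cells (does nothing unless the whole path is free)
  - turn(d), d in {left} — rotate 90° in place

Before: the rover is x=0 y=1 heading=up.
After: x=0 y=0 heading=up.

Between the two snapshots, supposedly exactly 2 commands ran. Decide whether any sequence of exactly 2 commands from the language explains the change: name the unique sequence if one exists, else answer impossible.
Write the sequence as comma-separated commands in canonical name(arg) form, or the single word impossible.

key: still facing N at the end — nothing in the sequence rotates
begin: x=0 y=1 heading=up
step 1 (move(2)): x=0 y=3 heading=up
step 2 (back(3)): x=0 y=0 heading=up
no rival 2-sequence matches.

move(2), back(3)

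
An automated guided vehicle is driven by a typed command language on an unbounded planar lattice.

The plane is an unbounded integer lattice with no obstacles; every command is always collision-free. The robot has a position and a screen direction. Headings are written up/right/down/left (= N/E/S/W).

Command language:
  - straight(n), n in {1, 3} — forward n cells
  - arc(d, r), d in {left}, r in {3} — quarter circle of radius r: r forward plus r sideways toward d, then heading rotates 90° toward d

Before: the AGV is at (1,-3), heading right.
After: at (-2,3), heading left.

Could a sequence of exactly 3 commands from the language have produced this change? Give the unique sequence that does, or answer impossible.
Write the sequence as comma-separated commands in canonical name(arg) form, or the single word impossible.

arc(left, 3), arc(left, 3), straight(3)

key: order matters: swapping arc(left, 3) and straight(3) lands elsewhere
initial: at (1,-3), heading right
t=1 arc(left, 3) ⇒ at (4,0), heading up
t=2 arc(left, 3) ⇒ at (1,3), heading left
t=3 straight(3) ⇒ at (-2,3), heading left
no rival 3-sequence matches.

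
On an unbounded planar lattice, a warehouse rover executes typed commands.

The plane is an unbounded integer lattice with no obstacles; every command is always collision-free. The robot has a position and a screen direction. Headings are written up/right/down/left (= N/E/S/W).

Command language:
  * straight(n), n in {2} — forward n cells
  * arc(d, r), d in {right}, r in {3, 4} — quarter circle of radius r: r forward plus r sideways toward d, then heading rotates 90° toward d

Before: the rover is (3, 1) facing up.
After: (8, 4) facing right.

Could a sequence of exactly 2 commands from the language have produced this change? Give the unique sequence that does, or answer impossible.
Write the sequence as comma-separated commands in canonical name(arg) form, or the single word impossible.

arc(right, 3), straight(2)

key: order matters: swapping arc(right, 3) and straight(2) lands elsewhere
initial: (3, 1) facing up
step 1 (arc(right, 3)): (6, 4) facing right
step 2 (straight(2)): (8, 4) facing right
uniquely the one of 9 2-step routes that fits.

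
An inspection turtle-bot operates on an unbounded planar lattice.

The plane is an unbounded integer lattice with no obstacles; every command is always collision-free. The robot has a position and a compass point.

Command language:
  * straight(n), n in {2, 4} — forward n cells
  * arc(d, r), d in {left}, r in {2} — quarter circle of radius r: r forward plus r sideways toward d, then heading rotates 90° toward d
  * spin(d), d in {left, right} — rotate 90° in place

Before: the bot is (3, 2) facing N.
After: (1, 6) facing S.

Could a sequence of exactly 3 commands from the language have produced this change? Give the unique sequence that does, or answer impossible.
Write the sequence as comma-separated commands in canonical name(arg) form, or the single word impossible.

key: cell and facing (now S) both changed — the 3 commands mix motion and turning
start: (3, 2) facing N
1. straight(2) → (3, 4) facing N
2. arc(left, 2) → (1, 6) facing W
3. spin(left) → (1, 6) facing S
all 125 alternatives checked — unique.

straight(2), arc(left, 2), spin(left)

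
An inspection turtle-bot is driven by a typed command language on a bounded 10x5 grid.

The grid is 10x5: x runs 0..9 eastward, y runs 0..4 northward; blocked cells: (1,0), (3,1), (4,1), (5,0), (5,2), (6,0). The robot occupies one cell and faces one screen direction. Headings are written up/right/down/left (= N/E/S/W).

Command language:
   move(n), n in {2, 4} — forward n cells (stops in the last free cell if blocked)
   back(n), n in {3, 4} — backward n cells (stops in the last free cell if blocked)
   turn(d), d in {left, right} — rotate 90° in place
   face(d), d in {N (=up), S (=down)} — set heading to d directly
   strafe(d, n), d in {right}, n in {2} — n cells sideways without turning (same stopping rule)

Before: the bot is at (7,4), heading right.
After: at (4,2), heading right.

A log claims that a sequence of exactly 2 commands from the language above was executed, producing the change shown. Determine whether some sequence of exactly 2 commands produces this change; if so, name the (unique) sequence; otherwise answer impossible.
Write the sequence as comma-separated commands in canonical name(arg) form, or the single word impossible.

back(3), strafe(right, 2)

key: order matters: swapping back(3) and strafe(right, 2) lands elsewhere
begin: at (7,4), heading right
1. back(3) → at (4,4), heading right
2. strafe(right, 2) → at (4,2), heading right
all 81 alternatives checked — unique.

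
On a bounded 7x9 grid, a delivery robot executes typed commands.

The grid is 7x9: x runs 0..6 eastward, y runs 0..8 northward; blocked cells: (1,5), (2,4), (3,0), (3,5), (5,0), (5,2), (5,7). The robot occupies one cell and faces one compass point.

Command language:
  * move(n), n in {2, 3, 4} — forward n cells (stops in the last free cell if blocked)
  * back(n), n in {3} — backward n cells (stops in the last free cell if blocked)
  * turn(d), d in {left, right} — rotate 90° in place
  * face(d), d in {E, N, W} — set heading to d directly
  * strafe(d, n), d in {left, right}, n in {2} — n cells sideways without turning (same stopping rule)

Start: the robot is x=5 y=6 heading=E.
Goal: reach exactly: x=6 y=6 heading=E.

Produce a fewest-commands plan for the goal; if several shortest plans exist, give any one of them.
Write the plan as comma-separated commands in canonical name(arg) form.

from: x=5 y=6 heading=E
[1] after move(4): x=6 y=6 heading=E
shorter routes all fall short; 1 is best.

move(4)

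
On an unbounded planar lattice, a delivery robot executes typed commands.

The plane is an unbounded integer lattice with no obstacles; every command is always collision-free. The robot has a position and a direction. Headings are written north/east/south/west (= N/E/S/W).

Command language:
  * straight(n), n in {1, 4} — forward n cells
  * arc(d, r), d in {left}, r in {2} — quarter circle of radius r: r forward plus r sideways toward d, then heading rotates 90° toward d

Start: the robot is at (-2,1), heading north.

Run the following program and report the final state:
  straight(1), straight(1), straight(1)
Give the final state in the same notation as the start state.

at (-2,4), heading north

begin: at (-2,1), heading north
1. straight(1) → at (-2,2), heading north
2. straight(1) → at (-2,3), heading north
3. straight(1) → at (-2,4), heading north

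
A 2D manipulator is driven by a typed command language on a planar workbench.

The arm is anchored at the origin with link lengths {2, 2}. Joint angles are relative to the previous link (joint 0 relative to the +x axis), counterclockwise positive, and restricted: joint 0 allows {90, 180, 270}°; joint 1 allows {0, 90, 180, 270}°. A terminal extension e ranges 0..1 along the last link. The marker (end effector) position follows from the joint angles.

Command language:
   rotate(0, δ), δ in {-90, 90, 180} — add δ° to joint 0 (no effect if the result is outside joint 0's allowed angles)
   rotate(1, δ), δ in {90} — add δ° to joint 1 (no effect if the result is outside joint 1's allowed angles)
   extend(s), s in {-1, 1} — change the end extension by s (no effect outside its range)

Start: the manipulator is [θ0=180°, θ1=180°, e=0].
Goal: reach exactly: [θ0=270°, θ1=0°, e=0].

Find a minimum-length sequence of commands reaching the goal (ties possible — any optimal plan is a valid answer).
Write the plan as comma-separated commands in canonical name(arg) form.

rotate(1, 90), rotate(1, 90), rotate(0, 90)

t0: [θ0=180°, θ1=180°, e=0]
1. rotate(1, 90) → [θ0=180°, θ1=270°, e=0]
2. rotate(1, 90) → [θ0=180°, θ1=0°, e=0]
3. rotate(0, 90) → [θ0=270°, θ1=0°, e=0]
no 2-step plan works, so 3 is optimal.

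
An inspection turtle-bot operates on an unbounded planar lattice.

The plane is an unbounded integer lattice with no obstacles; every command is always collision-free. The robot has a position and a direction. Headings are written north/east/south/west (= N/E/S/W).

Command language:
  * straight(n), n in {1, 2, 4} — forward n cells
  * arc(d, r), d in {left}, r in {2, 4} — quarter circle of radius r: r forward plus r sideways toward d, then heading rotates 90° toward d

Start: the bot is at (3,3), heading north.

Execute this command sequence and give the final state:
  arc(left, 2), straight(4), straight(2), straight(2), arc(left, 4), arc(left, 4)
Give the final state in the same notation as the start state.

at (-7,-3), heading east

begin: at (3,3), heading north
step 1 (arc(left, 2)): at (1,5), heading west
step 2 (straight(4)): at (-3,5), heading west
step 3 (straight(2)): at (-5,5), heading west
step 4 (straight(2)): at (-7,5), heading west
step 5 (arc(left, 4)): at (-11,1), heading south
step 6 (arc(left, 4)): at (-7,-3), heading east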